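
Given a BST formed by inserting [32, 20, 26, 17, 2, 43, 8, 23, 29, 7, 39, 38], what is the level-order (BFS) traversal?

Tree insertion order: [32, 20, 26, 17, 2, 43, 8, 23, 29, 7, 39, 38]
Tree (level-order array): [32, 20, 43, 17, 26, 39, None, 2, None, 23, 29, 38, None, None, 8, None, None, None, None, None, None, 7]
BFS from the root, enqueuing left then right child of each popped node:
  queue [32] -> pop 32, enqueue [20, 43], visited so far: [32]
  queue [20, 43] -> pop 20, enqueue [17, 26], visited so far: [32, 20]
  queue [43, 17, 26] -> pop 43, enqueue [39], visited so far: [32, 20, 43]
  queue [17, 26, 39] -> pop 17, enqueue [2], visited so far: [32, 20, 43, 17]
  queue [26, 39, 2] -> pop 26, enqueue [23, 29], visited so far: [32, 20, 43, 17, 26]
  queue [39, 2, 23, 29] -> pop 39, enqueue [38], visited so far: [32, 20, 43, 17, 26, 39]
  queue [2, 23, 29, 38] -> pop 2, enqueue [8], visited so far: [32, 20, 43, 17, 26, 39, 2]
  queue [23, 29, 38, 8] -> pop 23, enqueue [none], visited so far: [32, 20, 43, 17, 26, 39, 2, 23]
  queue [29, 38, 8] -> pop 29, enqueue [none], visited so far: [32, 20, 43, 17, 26, 39, 2, 23, 29]
  queue [38, 8] -> pop 38, enqueue [none], visited so far: [32, 20, 43, 17, 26, 39, 2, 23, 29, 38]
  queue [8] -> pop 8, enqueue [7], visited so far: [32, 20, 43, 17, 26, 39, 2, 23, 29, 38, 8]
  queue [7] -> pop 7, enqueue [none], visited so far: [32, 20, 43, 17, 26, 39, 2, 23, 29, 38, 8, 7]
Result: [32, 20, 43, 17, 26, 39, 2, 23, 29, 38, 8, 7]


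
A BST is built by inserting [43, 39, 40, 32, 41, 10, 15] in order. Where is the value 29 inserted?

Starting tree (level order): [43, 39, None, 32, 40, 10, None, None, 41, None, 15]
Insertion path: 43 -> 39 -> 32 -> 10 -> 15
Result: insert 29 as right child of 15
Final tree (level order): [43, 39, None, 32, 40, 10, None, None, 41, None, 15, None, None, None, 29]


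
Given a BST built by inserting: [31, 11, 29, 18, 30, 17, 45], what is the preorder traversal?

Tree insertion order: [31, 11, 29, 18, 30, 17, 45]
Tree (level-order array): [31, 11, 45, None, 29, None, None, 18, 30, 17]
Preorder traversal: [31, 11, 29, 18, 17, 30, 45]


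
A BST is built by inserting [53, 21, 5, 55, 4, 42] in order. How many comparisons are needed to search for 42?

Search path for 42: 53 -> 21 -> 42
Found: True
Comparisons: 3


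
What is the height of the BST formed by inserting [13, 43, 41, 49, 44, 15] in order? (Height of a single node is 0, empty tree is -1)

Insertion order: [13, 43, 41, 49, 44, 15]
Tree (level-order array): [13, None, 43, 41, 49, 15, None, 44]
Compute height bottom-up (empty subtree = -1):
  height(15) = 1 + max(-1, -1) = 0
  height(41) = 1 + max(0, -1) = 1
  height(44) = 1 + max(-1, -1) = 0
  height(49) = 1 + max(0, -1) = 1
  height(43) = 1 + max(1, 1) = 2
  height(13) = 1 + max(-1, 2) = 3
Height = 3


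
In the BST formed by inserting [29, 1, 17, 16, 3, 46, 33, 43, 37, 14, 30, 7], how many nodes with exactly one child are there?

Tree built from: [29, 1, 17, 16, 3, 46, 33, 43, 37, 14, 30, 7]
Tree (level-order array): [29, 1, 46, None, 17, 33, None, 16, None, 30, 43, 3, None, None, None, 37, None, None, 14, None, None, 7]
Rule: These are nodes with exactly 1 non-null child.
Per-node child counts:
  node 29: 2 child(ren)
  node 1: 1 child(ren)
  node 17: 1 child(ren)
  node 16: 1 child(ren)
  node 3: 1 child(ren)
  node 14: 1 child(ren)
  node 7: 0 child(ren)
  node 46: 1 child(ren)
  node 33: 2 child(ren)
  node 30: 0 child(ren)
  node 43: 1 child(ren)
  node 37: 0 child(ren)
Matching nodes: [1, 17, 16, 3, 14, 46, 43]
Count of nodes with exactly one child: 7


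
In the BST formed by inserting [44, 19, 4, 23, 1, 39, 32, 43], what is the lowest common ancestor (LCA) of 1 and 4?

Tree insertion order: [44, 19, 4, 23, 1, 39, 32, 43]
Tree (level-order array): [44, 19, None, 4, 23, 1, None, None, 39, None, None, 32, 43]
In a BST, the LCA of p=1, q=4 is the first node v on the
root-to-leaf path with p <= v <= q (go left if both < v, right if both > v).
Walk from root:
  at 44: both 1 and 4 < 44, go left
  at 19: both 1 and 4 < 19, go left
  at 4: 1 <= 4 <= 4, this is the LCA
LCA = 4


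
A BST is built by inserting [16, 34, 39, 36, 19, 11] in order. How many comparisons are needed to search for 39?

Search path for 39: 16 -> 34 -> 39
Found: True
Comparisons: 3


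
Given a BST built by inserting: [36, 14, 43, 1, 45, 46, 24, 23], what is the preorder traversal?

Tree insertion order: [36, 14, 43, 1, 45, 46, 24, 23]
Tree (level-order array): [36, 14, 43, 1, 24, None, 45, None, None, 23, None, None, 46]
Preorder traversal: [36, 14, 1, 24, 23, 43, 45, 46]


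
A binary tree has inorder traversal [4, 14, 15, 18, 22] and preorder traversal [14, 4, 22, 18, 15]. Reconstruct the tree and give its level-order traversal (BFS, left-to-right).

Inorder:  [4, 14, 15, 18, 22]
Preorder: [14, 4, 22, 18, 15]
Algorithm: preorder visits root first, so consume preorder in order;
for each root, split the current inorder slice at that value into
left-subtree inorder and right-subtree inorder, then recurse.
Recursive splits:
  root=14; inorder splits into left=[4], right=[15, 18, 22]
  root=4; inorder splits into left=[], right=[]
  root=22; inorder splits into left=[15, 18], right=[]
  root=18; inorder splits into left=[15], right=[]
  root=15; inorder splits into left=[], right=[]
Reconstructed level-order: [14, 4, 22, 18, 15]


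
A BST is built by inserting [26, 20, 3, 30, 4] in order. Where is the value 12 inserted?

Starting tree (level order): [26, 20, 30, 3, None, None, None, None, 4]
Insertion path: 26 -> 20 -> 3 -> 4
Result: insert 12 as right child of 4
Final tree (level order): [26, 20, 30, 3, None, None, None, None, 4, None, 12]


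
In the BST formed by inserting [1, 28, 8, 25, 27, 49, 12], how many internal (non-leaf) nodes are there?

Tree built from: [1, 28, 8, 25, 27, 49, 12]
Tree (level-order array): [1, None, 28, 8, 49, None, 25, None, None, 12, 27]
Rule: An internal node has at least one child.
Per-node child counts:
  node 1: 1 child(ren)
  node 28: 2 child(ren)
  node 8: 1 child(ren)
  node 25: 2 child(ren)
  node 12: 0 child(ren)
  node 27: 0 child(ren)
  node 49: 0 child(ren)
Matching nodes: [1, 28, 8, 25]
Count of internal (non-leaf) nodes: 4


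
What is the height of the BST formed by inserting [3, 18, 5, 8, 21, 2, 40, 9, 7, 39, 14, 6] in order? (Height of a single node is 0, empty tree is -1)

Insertion order: [3, 18, 5, 8, 21, 2, 40, 9, 7, 39, 14, 6]
Tree (level-order array): [3, 2, 18, None, None, 5, 21, None, 8, None, 40, 7, 9, 39, None, 6, None, None, 14]
Compute height bottom-up (empty subtree = -1):
  height(2) = 1 + max(-1, -1) = 0
  height(6) = 1 + max(-1, -1) = 0
  height(7) = 1 + max(0, -1) = 1
  height(14) = 1 + max(-1, -1) = 0
  height(9) = 1 + max(-1, 0) = 1
  height(8) = 1 + max(1, 1) = 2
  height(5) = 1 + max(-1, 2) = 3
  height(39) = 1 + max(-1, -1) = 0
  height(40) = 1 + max(0, -1) = 1
  height(21) = 1 + max(-1, 1) = 2
  height(18) = 1 + max(3, 2) = 4
  height(3) = 1 + max(0, 4) = 5
Height = 5


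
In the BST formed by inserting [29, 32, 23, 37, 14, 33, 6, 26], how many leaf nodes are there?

Tree built from: [29, 32, 23, 37, 14, 33, 6, 26]
Tree (level-order array): [29, 23, 32, 14, 26, None, 37, 6, None, None, None, 33]
Rule: A leaf has 0 children.
Per-node child counts:
  node 29: 2 child(ren)
  node 23: 2 child(ren)
  node 14: 1 child(ren)
  node 6: 0 child(ren)
  node 26: 0 child(ren)
  node 32: 1 child(ren)
  node 37: 1 child(ren)
  node 33: 0 child(ren)
Matching nodes: [6, 26, 33]
Count of leaf nodes: 3


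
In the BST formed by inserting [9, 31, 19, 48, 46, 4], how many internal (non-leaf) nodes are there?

Tree built from: [9, 31, 19, 48, 46, 4]
Tree (level-order array): [9, 4, 31, None, None, 19, 48, None, None, 46]
Rule: An internal node has at least one child.
Per-node child counts:
  node 9: 2 child(ren)
  node 4: 0 child(ren)
  node 31: 2 child(ren)
  node 19: 0 child(ren)
  node 48: 1 child(ren)
  node 46: 0 child(ren)
Matching nodes: [9, 31, 48]
Count of internal (non-leaf) nodes: 3


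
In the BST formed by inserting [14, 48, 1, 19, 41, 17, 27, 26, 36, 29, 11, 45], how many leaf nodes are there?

Tree built from: [14, 48, 1, 19, 41, 17, 27, 26, 36, 29, 11, 45]
Tree (level-order array): [14, 1, 48, None, 11, 19, None, None, None, 17, 41, None, None, 27, 45, 26, 36, None, None, None, None, 29]
Rule: A leaf has 0 children.
Per-node child counts:
  node 14: 2 child(ren)
  node 1: 1 child(ren)
  node 11: 0 child(ren)
  node 48: 1 child(ren)
  node 19: 2 child(ren)
  node 17: 0 child(ren)
  node 41: 2 child(ren)
  node 27: 2 child(ren)
  node 26: 0 child(ren)
  node 36: 1 child(ren)
  node 29: 0 child(ren)
  node 45: 0 child(ren)
Matching nodes: [11, 17, 26, 29, 45]
Count of leaf nodes: 5


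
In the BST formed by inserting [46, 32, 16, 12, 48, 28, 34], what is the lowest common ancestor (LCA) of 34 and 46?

Tree insertion order: [46, 32, 16, 12, 48, 28, 34]
Tree (level-order array): [46, 32, 48, 16, 34, None, None, 12, 28]
In a BST, the LCA of p=34, q=46 is the first node v on the
root-to-leaf path with p <= v <= q (go left if both < v, right if both > v).
Walk from root:
  at 46: 34 <= 46 <= 46, this is the LCA
LCA = 46


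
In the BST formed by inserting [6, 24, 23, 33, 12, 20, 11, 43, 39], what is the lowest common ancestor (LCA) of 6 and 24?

Tree insertion order: [6, 24, 23, 33, 12, 20, 11, 43, 39]
Tree (level-order array): [6, None, 24, 23, 33, 12, None, None, 43, 11, 20, 39]
In a BST, the LCA of p=6, q=24 is the first node v on the
root-to-leaf path with p <= v <= q (go left if both < v, right if both > v).
Walk from root:
  at 6: 6 <= 6 <= 24, this is the LCA
LCA = 6


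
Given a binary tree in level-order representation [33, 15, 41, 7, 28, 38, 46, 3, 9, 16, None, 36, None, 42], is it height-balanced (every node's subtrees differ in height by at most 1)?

Tree (level-order array): [33, 15, 41, 7, 28, 38, 46, 3, 9, 16, None, 36, None, 42]
Definition: a tree is height-balanced if, at every node, |h(left) - h(right)| <= 1 (empty subtree has height -1).
Bottom-up per-node check:
  node 3: h_left=-1, h_right=-1, diff=0 [OK], height=0
  node 9: h_left=-1, h_right=-1, diff=0 [OK], height=0
  node 7: h_left=0, h_right=0, diff=0 [OK], height=1
  node 16: h_left=-1, h_right=-1, diff=0 [OK], height=0
  node 28: h_left=0, h_right=-1, diff=1 [OK], height=1
  node 15: h_left=1, h_right=1, diff=0 [OK], height=2
  node 36: h_left=-1, h_right=-1, diff=0 [OK], height=0
  node 38: h_left=0, h_right=-1, diff=1 [OK], height=1
  node 42: h_left=-1, h_right=-1, diff=0 [OK], height=0
  node 46: h_left=0, h_right=-1, diff=1 [OK], height=1
  node 41: h_left=1, h_right=1, diff=0 [OK], height=2
  node 33: h_left=2, h_right=2, diff=0 [OK], height=3
All nodes satisfy the balance condition.
Result: Balanced


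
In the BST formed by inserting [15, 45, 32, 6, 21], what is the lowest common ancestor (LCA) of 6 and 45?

Tree insertion order: [15, 45, 32, 6, 21]
Tree (level-order array): [15, 6, 45, None, None, 32, None, 21]
In a BST, the LCA of p=6, q=45 is the first node v on the
root-to-leaf path with p <= v <= q (go left if both < v, right if both > v).
Walk from root:
  at 15: 6 <= 15 <= 45, this is the LCA
LCA = 15


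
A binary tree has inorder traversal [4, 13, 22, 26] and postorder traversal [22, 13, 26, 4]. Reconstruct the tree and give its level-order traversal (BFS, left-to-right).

Inorder:   [4, 13, 22, 26]
Postorder: [22, 13, 26, 4]
Algorithm: postorder visits root last, so walk postorder right-to-left;
each value is the root of the current inorder slice — split it at that
value, recurse on the right subtree first, then the left.
Recursive splits:
  root=4; inorder splits into left=[], right=[13, 22, 26]
  root=26; inorder splits into left=[13, 22], right=[]
  root=13; inorder splits into left=[], right=[22]
  root=22; inorder splits into left=[], right=[]
Reconstructed level-order: [4, 26, 13, 22]


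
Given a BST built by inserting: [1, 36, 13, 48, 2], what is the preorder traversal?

Tree insertion order: [1, 36, 13, 48, 2]
Tree (level-order array): [1, None, 36, 13, 48, 2]
Preorder traversal: [1, 36, 13, 2, 48]


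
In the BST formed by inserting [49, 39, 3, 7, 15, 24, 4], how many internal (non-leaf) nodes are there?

Tree built from: [49, 39, 3, 7, 15, 24, 4]
Tree (level-order array): [49, 39, None, 3, None, None, 7, 4, 15, None, None, None, 24]
Rule: An internal node has at least one child.
Per-node child counts:
  node 49: 1 child(ren)
  node 39: 1 child(ren)
  node 3: 1 child(ren)
  node 7: 2 child(ren)
  node 4: 0 child(ren)
  node 15: 1 child(ren)
  node 24: 0 child(ren)
Matching nodes: [49, 39, 3, 7, 15]
Count of internal (non-leaf) nodes: 5


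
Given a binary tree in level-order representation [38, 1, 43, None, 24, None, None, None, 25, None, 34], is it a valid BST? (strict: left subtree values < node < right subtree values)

Level-order array: [38, 1, 43, None, 24, None, None, None, 25, None, 34]
Validate using subtree bounds (lo, hi): at each node, require lo < value < hi,
then recurse left with hi=value and right with lo=value.
Preorder trace (stopping at first violation):
  at node 38 with bounds (-inf, +inf): OK
  at node 1 with bounds (-inf, 38): OK
  at node 24 with bounds (1, 38): OK
  at node 25 with bounds (24, 38): OK
  at node 34 with bounds (25, 38): OK
  at node 43 with bounds (38, +inf): OK
No violation found at any node.
Result: Valid BST


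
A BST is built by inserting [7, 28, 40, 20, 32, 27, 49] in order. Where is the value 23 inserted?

Starting tree (level order): [7, None, 28, 20, 40, None, 27, 32, 49]
Insertion path: 7 -> 28 -> 20 -> 27
Result: insert 23 as left child of 27
Final tree (level order): [7, None, 28, 20, 40, None, 27, 32, 49, 23]


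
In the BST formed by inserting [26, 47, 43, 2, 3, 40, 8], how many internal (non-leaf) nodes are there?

Tree built from: [26, 47, 43, 2, 3, 40, 8]
Tree (level-order array): [26, 2, 47, None, 3, 43, None, None, 8, 40]
Rule: An internal node has at least one child.
Per-node child counts:
  node 26: 2 child(ren)
  node 2: 1 child(ren)
  node 3: 1 child(ren)
  node 8: 0 child(ren)
  node 47: 1 child(ren)
  node 43: 1 child(ren)
  node 40: 0 child(ren)
Matching nodes: [26, 2, 3, 47, 43]
Count of internal (non-leaf) nodes: 5


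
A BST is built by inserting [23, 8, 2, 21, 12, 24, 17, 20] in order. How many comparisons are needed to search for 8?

Search path for 8: 23 -> 8
Found: True
Comparisons: 2


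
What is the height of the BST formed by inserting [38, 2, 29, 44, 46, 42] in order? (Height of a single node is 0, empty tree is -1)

Insertion order: [38, 2, 29, 44, 46, 42]
Tree (level-order array): [38, 2, 44, None, 29, 42, 46]
Compute height bottom-up (empty subtree = -1):
  height(29) = 1 + max(-1, -1) = 0
  height(2) = 1 + max(-1, 0) = 1
  height(42) = 1 + max(-1, -1) = 0
  height(46) = 1 + max(-1, -1) = 0
  height(44) = 1 + max(0, 0) = 1
  height(38) = 1 + max(1, 1) = 2
Height = 2


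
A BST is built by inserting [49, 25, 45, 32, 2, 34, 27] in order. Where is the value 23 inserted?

Starting tree (level order): [49, 25, None, 2, 45, None, None, 32, None, 27, 34]
Insertion path: 49 -> 25 -> 2
Result: insert 23 as right child of 2
Final tree (level order): [49, 25, None, 2, 45, None, 23, 32, None, None, None, 27, 34]


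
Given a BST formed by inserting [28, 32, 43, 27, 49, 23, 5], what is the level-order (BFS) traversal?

Tree insertion order: [28, 32, 43, 27, 49, 23, 5]
Tree (level-order array): [28, 27, 32, 23, None, None, 43, 5, None, None, 49]
BFS from the root, enqueuing left then right child of each popped node:
  queue [28] -> pop 28, enqueue [27, 32], visited so far: [28]
  queue [27, 32] -> pop 27, enqueue [23], visited so far: [28, 27]
  queue [32, 23] -> pop 32, enqueue [43], visited so far: [28, 27, 32]
  queue [23, 43] -> pop 23, enqueue [5], visited so far: [28, 27, 32, 23]
  queue [43, 5] -> pop 43, enqueue [49], visited so far: [28, 27, 32, 23, 43]
  queue [5, 49] -> pop 5, enqueue [none], visited so far: [28, 27, 32, 23, 43, 5]
  queue [49] -> pop 49, enqueue [none], visited so far: [28, 27, 32, 23, 43, 5, 49]
Result: [28, 27, 32, 23, 43, 5, 49]


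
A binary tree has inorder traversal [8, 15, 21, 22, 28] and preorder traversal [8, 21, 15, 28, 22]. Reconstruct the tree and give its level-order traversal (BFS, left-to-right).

Inorder:  [8, 15, 21, 22, 28]
Preorder: [8, 21, 15, 28, 22]
Algorithm: preorder visits root first, so consume preorder in order;
for each root, split the current inorder slice at that value into
left-subtree inorder and right-subtree inorder, then recurse.
Recursive splits:
  root=8; inorder splits into left=[], right=[15, 21, 22, 28]
  root=21; inorder splits into left=[15], right=[22, 28]
  root=15; inorder splits into left=[], right=[]
  root=28; inorder splits into left=[22], right=[]
  root=22; inorder splits into left=[], right=[]
Reconstructed level-order: [8, 21, 15, 28, 22]


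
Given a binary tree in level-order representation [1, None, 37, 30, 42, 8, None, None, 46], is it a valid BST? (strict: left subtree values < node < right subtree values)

Level-order array: [1, None, 37, 30, 42, 8, None, None, 46]
Validate using subtree bounds (lo, hi): at each node, require lo < value < hi,
then recurse left with hi=value and right with lo=value.
Preorder trace (stopping at first violation):
  at node 1 with bounds (-inf, +inf): OK
  at node 37 with bounds (1, +inf): OK
  at node 30 with bounds (1, 37): OK
  at node 8 with bounds (1, 30): OK
  at node 42 with bounds (37, +inf): OK
  at node 46 with bounds (42, +inf): OK
No violation found at any node.
Result: Valid BST


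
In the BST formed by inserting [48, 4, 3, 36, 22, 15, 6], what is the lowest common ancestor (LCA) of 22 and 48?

Tree insertion order: [48, 4, 3, 36, 22, 15, 6]
Tree (level-order array): [48, 4, None, 3, 36, None, None, 22, None, 15, None, 6]
In a BST, the LCA of p=22, q=48 is the first node v on the
root-to-leaf path with p <= v <= q (go left if both < v, right if both > v).
Walk from root:
  at 48: 22 <= 48 <= 48, this is the LCA
LCA = 48


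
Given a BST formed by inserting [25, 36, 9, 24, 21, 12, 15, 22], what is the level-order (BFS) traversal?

Tree insertion order: [25, 36, 9, 24, 21, 12, 15, 22]
Tree (level-order array): [25, 9, 36, None, 24, None, None, 21, None, 12, 22, None, 15]
BFS from the root, enqueuing left then right child of each popped node:
  queue [25] -> pop 25, enqueue [9, 36], visited so far: [25]
  queue [9, 36] -> pop 9, enqueue [24], visited so far: [25, 9]
  queue [36, 24] -> pop 36, enqueue [none], visited so far: [25, 9, 36]
  queue [24] -> pop 24, enqueue [21], visited so far: [25, 9, 36, 24]
  queue [21] -> pop 21, enqueue [12, 22], visited so far: [25, 9, 36, 24, 21]
  queue [12, 22] -> pop 12, enqueue [15], visited so far: [25, 9, 36, 24, 21, 12]
  queue [22, 15] -> pop 22, enqueue [none], visited so far: [25, 9, 36, 24, 21, 12, 22]
  queue [15] -> pop 15, enqueue [none], visited so far: [25, 9, 36, 24, 21, 12, 22, 15]
Result: [25, 9, 36, 24, 21, 12, 22, 15]


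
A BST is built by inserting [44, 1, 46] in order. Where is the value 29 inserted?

Starting tree (level order): [44, 1, 46]
Insertion path: 44 -> 1
Result: insert 29 as right child of 1
Final tree (level order): [44, 1, 46, None, 29]


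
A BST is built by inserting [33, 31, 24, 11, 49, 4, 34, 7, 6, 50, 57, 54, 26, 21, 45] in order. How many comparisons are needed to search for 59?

Search path for 59: 33 -> 49 -> 50 -> 57
Found: False
Comparisons: 4


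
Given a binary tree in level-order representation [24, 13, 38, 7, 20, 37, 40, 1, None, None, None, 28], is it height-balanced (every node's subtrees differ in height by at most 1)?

Tree (level-order array): [24, 13, 38, 7, 20, 37, 40, 1, None, None, None, 28]
Definition: a tree is height-balanced if, at every node, |h(left) - h(right)| <= 1 (empty subtree has height -1).
Bottom-up per-node check:
  node 1: h_left=-1, h_right=-1, diff=0 [OK], height=0
  node 7: h_left=0, h_right=-1, diff=1 [OK], height=1
  node 20: h_left=-1, h_right=-1, diff=0 [OK], height=0
  node 13: h_left=1, h_right=0, diff=1 [OK], height=2
  node 28: h_left=-1, h_right=-1, diff=0 [OK], height=0
  node 37: h_left=0, h_right=-1, diff=1 [OK], height=1
  node 40: h_left=-1, h_right=-1, diff=0 [OK], height=0
  node 38: h_left=1, h_right=0, diff=1 [OK], height=2
  node 24: h_left=2, h_right=2, diff=0 [OK], height=3
All nodes satisfy the balance condition.
Result: Balanced


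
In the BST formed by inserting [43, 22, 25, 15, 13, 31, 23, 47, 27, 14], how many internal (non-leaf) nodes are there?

Tree built from: [43, 22, 25, 15, 13, 31, 23, 47, 27, 14]
Tree (level-order array): [43, 22, 47, 15, 25, None, None, 13, None, 23, 31, None, 14, None, None, 27]
Rule: An internal node has at least one child.
Per-node child counts:
  node 43: 2 child(ren)
  node 22: 2 child(ren)
  node 15: 1 child(ren)
  node 13: 1 child(ren)
  node 14: 0 child(ren)
  node 25: 2 child(ren)
  node 23: 0 child(ren)
  node 31: 1 child(ren)
  node 27: 0 child(ren)
  node 47: 0 child(ren)
Matching nodes: [43, 22, 15, 13, 25, 31]
Count of internal (non-leaf) nodes: 6


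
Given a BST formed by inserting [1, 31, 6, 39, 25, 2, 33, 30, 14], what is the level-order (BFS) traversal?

Tree insertion order: [1, 31, 6, 39, 25, 2, 33, 30, 14]
Tree (level-order array): [1, None, 31, 6, 39, 2, 25, 33, None, None, None, 14, 30]
BFS from the root, enqueuing left then right child of each popped node:
  queue [1] -> pop 1, enqueue [31], visited so far: [1]
  queue [31] -> pop 31, enqueue [6, 39], visited so far: [1, 31]
  queue [6, 39] -> pop 6, enqueue [2, 25], visited so far: [1, 31, 6]
  queue [39, 2, 25] -> pop 39, enqueue [33], visited so far: [1, 31, 6, 39]
  queue [2, 25, 33] -> pop 2, enqueue [none], visited so far: [1, 31, 6, 39, 2]
  queue [25, 33] -> pop 25, enqueue [14, 30], visited so far: [1, 31, 6, 39, 2, 25]
  queue [33, 14, 30] -> pop 33, enqueue [none], visited so far: [1, 31, 6, 39, 2, 25, 33]
  queue [14, 30] -> pop 14, enqueue [none], visited so far: [1, 31, 6, 39, 2, 25, 33, 14]
  queue [30] -> pop 30, enqueue [none], visited so far: [1, 31, 6, 39, 2, 25, 33, 14, 30]
Result: [1, 31, 6, 39, 2, 25, 33, 14, 30]


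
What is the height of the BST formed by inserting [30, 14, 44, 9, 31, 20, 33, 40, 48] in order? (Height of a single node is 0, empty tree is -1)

Insertion order: [30, 14, 44, 9, 31, 20, 33, 40, 48]
Tree (level-order array): [30, 14, 44, 9, 20, 31, 48, None, None, None, None, None, 33, None, None, None, 40]
Compute height bottom-up (empty subtree = -1):
  height(9) = 1 + max(-1, -1) = 0
  height(20) = 1 + max(-1, -1) = 0
  height(14) = 1 + max(0, 0) = 1
  height(40) = 1 + max(-1, -1) = 0
  height(33) = 1 + max(-1, 0) = 1
  height(31) = 1 + max(-1, 1) = 2
  height(48) = 1 + max(-1, -1) = 0
  height(44) = 1 + max(2, 0) = 3
  height(30) = 1 + max(1, 3) = 4
Height = 4


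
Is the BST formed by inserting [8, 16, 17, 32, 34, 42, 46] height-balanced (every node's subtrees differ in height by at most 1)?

Tree (level-order array): [8, None, 16, None, 17, None, 32, None, 34, None, 42, None, 46]
Definition: a tree is height-balanced if, at every node, |h(left) - h(right)| <= 1 (empty subtree has height -1).
Bottom-up per-node check:
  node 46: h_left=-1, h_right=-1, diff=0 [OK], height=0
  node 42: h_left=-1, h_right=0, diff=1 [OK], height=1
  node 34: h_left=-1, h_right=1, diff=2 [FAIL (|-1-1|=2 > 1)], height=2
  node 32: h_left=-1, h_right=2, diff=3 [FAIL (|-1-2|=3 > 1)], height=3
  node 17: h_left=-1, h_right=3, diff=4 [FAIL (|-1-3|=4 > 1)], height=4
  node 16: h_left=-1, h_right=4, diff=5 [FAIL (|-1-4|=5 > 1)], height=5
  node 8: h_left=-1, h_right=5, diff=6 [FAIL (|-1-5|=6 > 1)], height=6
Node 34 violates the condition: |-1 - 1| = 2 > 1.
Result: Not balanced


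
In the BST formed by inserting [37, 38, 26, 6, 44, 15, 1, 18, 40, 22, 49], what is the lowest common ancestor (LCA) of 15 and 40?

Tree insertion order: [37, 38, 26, 6, 44, 15, 1, 18, 40, 22, 49]
Tree (level-order array): [37, 26, 38, 6, None, None, 44, 1, 15, 40, 49, None, None, None, 18, None, None, None, None, None, 22]
In a BST, the LCA of p=15, q=40 is the first node v on the
root-to-leaf path with p <= v <= q (go left if both < v, right if both > v).
Walk from root:
  at 37: 15 <= 37 <= 40, this is the LCA
LCA = 37


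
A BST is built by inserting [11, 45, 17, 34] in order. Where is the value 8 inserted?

Starting tree (level order): [11, None, 45, 17, None, None, 34]
Insertion path: 11
Result: insert 8 as left child of 11
Final tree (level order): [11, 8, 45, None, None, 17, None, None, 34]


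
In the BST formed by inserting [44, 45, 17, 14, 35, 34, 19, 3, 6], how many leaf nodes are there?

Tree built from: [44, 45, 17, 14, 35, 34, 19, 3, 6]
Tree (level-order array): [44, 17, 45, 14, 35, None, None, 3, None, 34, None, None, 6, 19]
Rule: A leaf has 0 children.
Per-node child counts:
  node 44: 2 child(ren)
  node 17: 2 child(ren)
  node 14: 1 child(ren)
  node 3: 1 child(ren)
  node 6: 0 child(ren)
  node 35: 1 child(ren)
  node 34: 1 child(ren)
  node 19: 0 child(ren)
  node 45: 0 child(ren)
Matching nodes: [6, 19, 45]
Count of leaf nodes: 3


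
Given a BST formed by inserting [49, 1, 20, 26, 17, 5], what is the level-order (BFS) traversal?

Tree insertion order: [49, 1, 20, 26, 17, 5]
Tree (level-order array): [49, 1, None, None, 20, 17, 26, 5]
BFS from the root, enqueuing left then right child of each popped node:
  queue [49] -> pop 49, enqueue [1], visited so far: [49]
  queue [1] -> pop 1, enqueue [20], visited so far: [49, 1]
  queue [20] -> pop 20, enqueue [17, 26], visited so far: [49, 1, 20]
  queue [17, 26] -> pop 17, enqueue [5], visited so far: [49, 1, 20, 17]
  queue [26, 5] -> pop 26, enqueue [none], visited so far: [49, 1, 20, 17, 26]
  queue [5] -> pop 5, enqueue [none], visited so far: [49, 1, 20, 17, 26, 5]
Result: [49, 1, 20, 17, 26, 5]


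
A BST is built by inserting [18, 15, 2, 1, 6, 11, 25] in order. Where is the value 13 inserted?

Starting tree (level order): [18, 15, 25, 2, None, None, None, 1, 6, None, None, None, 11]
Insertion path: 18 -> 15 -> 2 -> 6 -> 11
Result: insert 13 as right child of 11
Final tree (level order): [18, 15, 25, 2, None, None, None, 1, 6, None, None, None, 11, None, 13]


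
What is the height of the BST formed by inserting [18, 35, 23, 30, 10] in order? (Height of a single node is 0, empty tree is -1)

Insertion order: [18, 35, 23, 30, 10]
Tree (level-order array): [18, 10, 35, None, None, 23, None, None, 30]
Compute height bottom-up (empty subtree = -1):
  height(10) = 1 + max(-1, -1) = 0
  height(30) = 1 + max(-1, -1) = 0
  height(23) = 1 + max(-1, 0) = 1
  height(35) = 1 + max(1, -1) = 2
  height(18) = 1 + max(0, 2) = 3
Height = 3


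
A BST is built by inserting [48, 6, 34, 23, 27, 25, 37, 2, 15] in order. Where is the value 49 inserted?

Starting tree (level order): [48, 6, None, 2, 34, None, None, 23, 37, 15, 27, None, None, None, None, 25]
Insertion path: 48
Result: insert 49 as right child of 48
Final tree (level order): [48, 6, 49, 2, 34, None, None, None, None, 23, 37, 15, 27, None, None, None, None, 25]


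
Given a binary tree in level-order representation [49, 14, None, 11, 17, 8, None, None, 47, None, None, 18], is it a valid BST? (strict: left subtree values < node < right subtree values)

Level-order array: [49, 14, None, 11, 17, 8, None, None, 47, None, None, 18]
Validate using subtree bounds (lo, hi): at each node, require lo < value < hi,
then recurse left with hi=value and right with lo=value.
Preorder trace (stopping at first violation):
  at node 49 with bounds (-inf, +inf): OK
  at node 14 with bounds (-inf, 49): OK
  at node 11 with bounds (-inf, 14): OK
  at node 8 with bounds (-inf, 11): OK
  at node 17 with bounds (14, 49): OK
  at node 47 with bounds (17, 49): OK
  at node 18 with bounds (17, 47): OK
No violation found at any node.
Result: Valid BST


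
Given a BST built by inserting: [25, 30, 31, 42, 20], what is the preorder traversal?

Tree insertion order: [25, 30, 31, 42, 20]
Tree (level-order array): [25, 20, 30, None, None, None, 31, None, 42]
Preorder traversal: [25, 20, 30, 31, 42]


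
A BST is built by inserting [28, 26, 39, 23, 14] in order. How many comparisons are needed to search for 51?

Search path for 51: 28 -> 39
Found: False
Comparisons: 2


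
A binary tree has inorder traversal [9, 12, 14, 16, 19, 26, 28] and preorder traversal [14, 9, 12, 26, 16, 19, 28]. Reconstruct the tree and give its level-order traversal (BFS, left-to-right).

Inorder:  [9, 12, 14, 16, 19, 26, 28]
Preorder: [14, 9, 12, 26, 16, 19, 28]
Algorithm: preorder visits root first, so consume preorder in order;
for each root, split the current inorder slice at that value into
left-subtree inorder and right-subtree inorder, then recurse.
Recursive splits:
  root=14; inorder splits into left=[9, 12], right=[16, 19, 26, 28]
  root=9; inorder splits into left=[], right=[12]
  root=12; inorder splits into left=[], right=[]
  root=26; inorder splits into left=[16, 19], right=[28]
  root=16; inorder splits into left=[], right=[19]
  root=19; inorder splits into left=[], right=[]
  root=28; inorder splits into left=[], right=[]
Reconstructed level-order: [14, 9, 26, 12, 16, 28, 19]


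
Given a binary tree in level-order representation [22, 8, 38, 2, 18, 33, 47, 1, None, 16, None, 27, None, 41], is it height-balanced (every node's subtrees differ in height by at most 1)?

Tree (level-order array): [22, 8, 38, 2, 18, 33, 47, 1, None, 16, None, 27, None, 41]
Definition: a tree is height-balanced if, at every node, |h(left) - h(right)| <= 1 (empty subtree has height -1).
Bottom-up per-node check:
  node 1: h_left=-1, h_right=-1, diff=0 [OK], height=0
  node 2: h_left=0, h_right=-1, diff=1 [OK], height=1
  node 16: h_left=-1, h_right=-1, diff=0 [OK], height=0
  node 18: h_left=0, h_right=-1, diff=1 [OK], height=1
  node 8: h_left=1, h_right=1, diff=0 [OK], height=2
  node 27: h_left=-1, h_right=-1, diff=0 [OK], height=0
  node 33: h_left=0, h_right=-1, diff=1 [OK], height=1
  node 41: h_left=-1, h_right=-1, diff=0 [OK], height=0
  node 47: h_left=0, h_right=-1, diff=1 [OK], height=1
  node 38: h_left=1, h_right=1, diff=0 [OK], height=2
  node 22: h_left=2, h_right=2, diff=0 [OK], height=3
All nodes satisfy the balance condition.
Result: Balanced


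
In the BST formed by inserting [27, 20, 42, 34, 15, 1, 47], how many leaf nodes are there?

Tree built from: [27, 20, 42, 34, 15, 1, 47]
Tree (level-order array): [27, 20, 42, 15, None, 34, 47, 1]
Rule: A leaf has 0 children.
Per-node child counts:
  node 27: 2 child(ren)
  node 20: 1 child(ren)
  node 15: 1 child(ren)
  node 1: 0 child(ren)
  node 42: 2 child(ren)
  node 34: 0 child(ren)
  node 47: 0 child(ren)
Matching nodes: [1, 34, 47]
Count of leaf nodes: 3


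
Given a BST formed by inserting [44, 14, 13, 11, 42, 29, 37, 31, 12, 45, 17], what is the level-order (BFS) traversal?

Tree insertion order: [44, 14, 13, 11, 42, 29, 37, 31, 12, 45, 17]
Tree (level-order array): [44, 14, 45, 13, 42, None, None, 11, None, 29, None, None, 12, 17, 37, None, None, None, None, 31]
BFS from the root, enqueuing left then right child of each popped node:
  queue [44] -> pop 44, enqueue [14, 45], visited so far: [44]
  queue [14, 45] -> pop 14, enqueue [13, 42], visited so far: [44, 14]
  queue [45, 13, 42] -> pop 45, enqueue [none], visited so far: [44, 14, 45]
  queue [13, 42] -> pop 13, enqueue [11], visited so far: [44, 14, 45, 13]
  queue [42, 11] -> pop 42, enqueue [29], visited so far: [44, 14, 45, 13, 42]
  queue [11, 29] -> pop 11, enqueue [12], visited so far: [44, 14, 45, 13, 42, 11]
  queue [29, 12] -> pop 29, enqueue [17, 37], visited so far: [44, 14, 45, 13, 42, 11, 29]
  queue [12, 17, 37] -> pop 12, enqueue [none], visited so far: [44, 14, 45, 13, 42, 11, 29, 12]
  queue [17, 37] -> pop 17, enqueue [none], visited so far: [44, 14, 45, 13, 42, 11, 29, 12, 17]
  queue [37] -> pop 37, enqueue [31], visited so far: [44, 14, 45, 13, 42, 11, 29, 12, 17, 37]
  queue [31] -> pop 31, enqueue [none], visited so far: [44, 14, 45, 13, 42, 11, 29, 12, 17, 37, 31]
Result: [44, 14, 45, 13, 42, 11, 29, 12, 17, 37, 31]


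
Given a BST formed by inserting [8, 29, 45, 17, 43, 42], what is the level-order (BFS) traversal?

Tree insertion order: [8, 29, 45, 17, 43, 42]
Tree (level-order array): [8, None, 29, 17, 45, None, None, 43, None, 42]
BFS from the root, enqueuing left then right child of each popped node:
  queue [8] -> pop 8, enqueue [29], visited so far: [8]
  queue [29] -> pop 29, enqueue [17, 45], visited so far: [8, 29]
  queue [17, 45] -> pop 17, enqueue [none], visited so far: [8, 29, 17]
  queue [45] -> pop 45, enqueue [43], visited so far: [8, 29, 17, 45]
  queue [43] -> pop 43, enqueue [42], visited so far: [8, 29, 17, 45, 43]
  queue [42] -> pop 42, enqueue [none], visited so far: [8, 29, 17, 45, 43, 42]
Result: [8, 29, 17, 45, 43, 42]


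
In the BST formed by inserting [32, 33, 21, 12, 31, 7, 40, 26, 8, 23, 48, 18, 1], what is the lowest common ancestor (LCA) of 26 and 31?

Tree insertion order: [32, 33, 21, 12, 31, 7, 40, 26, 8, 23, 48, 18, 1]
Tree (level-order array): [32, 21, 33, 12, 31, None, 40, 7, 18, 26, None, None, 48, 1, 8, None, None, 23]
In a BST, the LCA of p=26, q=31 is the first node v on the
root-to-leaf path with p <= v <= q (go left if both < v, right if both > v).
Walk from root:
  at 32: both 26 and 31 < 32, go left
  at 21: both 26 and 31 > 21, go right
  at 31: 26 <= 31 <= 31, this is the LCA
LCA = 31


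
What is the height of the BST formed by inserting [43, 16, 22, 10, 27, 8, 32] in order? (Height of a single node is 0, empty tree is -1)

Insertion order: [43, 16, 22, 10, 27, 8, 32]
Tree (level-order array): [43, 16, None, 10, 22, 8, None, None, 27, None, None, None, 32]
Compute height bottom-up (empty subtree = -1):
  height(8) = 1 + max(-1, -1) = 0
  height(10) = 1 + max(0, -1) = 1
  height(32) = 1 + max(-1, -1) = 0
  height(27) = 1 + max(-1, 0) = 1
  height(22) = 1 + max(-1, 1) = 2
  height(16) = 1 + max(1, 2) = 3
  height(43) = 1 + max(3, -1) = 4
Height = 4


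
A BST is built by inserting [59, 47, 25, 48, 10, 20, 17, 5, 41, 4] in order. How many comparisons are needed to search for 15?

Search path for 15: 59 -> 47 -> 25 -> 10 -> 20 -> 17
Found: False
Comparisons: 6


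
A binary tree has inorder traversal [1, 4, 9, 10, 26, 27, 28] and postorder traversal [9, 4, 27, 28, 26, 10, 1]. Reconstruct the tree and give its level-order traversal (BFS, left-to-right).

Inorder:   [1, 4, 9, 10, 26, 27, 28]
Postorder: [9, 4, 27, 28, 26, 10, 1]
Algorithm: postorder visits root last, so walk postorder right-to-left;
each value is the root of the current inorder slice — split it at that
value, recurse on the right subtree first, then the left.
Recursive splits:
  root=1; inorder splits into left=[], right=[4, 9, 10, 26, 27, 28]
  root=10; inorder splits into left=[4, 9], right=[26, 27, 28]
  root=26; inorder splits into left=[], right=[27, 28]
  root=28; inorder splits into left=[27], right=[]
  root=27; inorder splits into left=[], right=[]
  root=4; inorder splits into left=[], right=[9]
  root=9; inorder splits into left=[], right=[]
Reconstructed level-order: [1, 10, 4, 26, 9, 28, 27]


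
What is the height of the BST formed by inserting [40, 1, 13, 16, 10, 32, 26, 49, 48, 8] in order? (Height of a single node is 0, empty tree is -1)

Insertion order: [40, 1, 13, 16, 10, 32, 26, 49, 48, 8]
Tree (level-order array): [40, 1, 49, None, 13, 48, None, 10, 16, None, None, 8, None, None, 32, None, None, 26]
Compute height bottom-up (empty subtree = -1):
  height(8) = 1 + max(-1, -1) = 0
  height(10) = 1 + max(0, -1) = 1
  height(26) = 1 + max(-1, -1) = 0
  height(32) = 1 + max(0, -1) = 1
  height(16) = 1 + max(-1, 1) = 2
  height(13) = 1 + max(1, 2) = 3
  height(1) = 1 + max(-1, 3) = 4
  height(48) = 1 + max(-1, -1) = 0
  height(49) = 1 + max(0, -1) = 1
  height(40) = 1 + max(4, 1) = 5
Height = 5


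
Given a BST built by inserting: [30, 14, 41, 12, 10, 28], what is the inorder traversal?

Tree insertion order: [30, 14, 41, 12, 10, 28]
Tree (level-order array): [30, 14, 41, 12, 28, None, None, 10]
Inorder traversal: [10, 12, 14, 28, 30, 41]


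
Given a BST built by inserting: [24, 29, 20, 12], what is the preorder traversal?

Tree insertion order: [24, 29, 20, 12]
Tree (level-order array): [24, 20, 29, 12]
Preorder traversal: [24, 20, 12, 29]


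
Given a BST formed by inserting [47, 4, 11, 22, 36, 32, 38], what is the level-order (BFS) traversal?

Tree insertion order: [47, 4, 11, 22, 36, 32, 38]
Tree (level-order array): [47, 4, None, None, 11, None, 22, None, 36, 32, 38]
BFS from the root, enqueuing left then right child of each popped node:
  queue [47] -> pop 47, enqueue [4], visited so far: [47]
  queue [4] -> pop 4, enqueue [11], visited so far: [47, 4]
  queue [11] -> pop 11, enqueue [22], visited so far: [47, 4, 11]
  queue [22] -> pop 22, enqueue [36], visited so far: [47, 4, 11, 22]
  queue [36] -> pop 36, enqueue [32, 38], visited so far: [47, 4, 11, 22, 36]
  queue [32, 38] -> pop 32, enqueue [none], visited so far: [47, 4, 11, 22, 36, 32]
  queue [38] -> pop 38, enqueue [none], visited so far: [47, 4, 11, 22, 36, 32, 38]
Result: [47, 4, 11, 22, 36, 32, 38]


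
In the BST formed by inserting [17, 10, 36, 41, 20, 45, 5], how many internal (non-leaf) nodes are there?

Tree built from: [17, 10, 36, 41, 20, 45, 5]
Tree (level-order array): [17, 10, 36, 5, None, 20, 41, None, None, None, None, None, 45]
Rule: An internal node has at least one child.
Per-node child counts:
  node 17: 2 child(ren)
  node 10: 1 child(ren)
  node 5: 0 child(ren)
  node 36: 2 child(ren)
  node 20: 0 child(ren)
  node 41: 1 child(ren)
  node 45: 0 child(ren)
Matching nodes: [17, 10, 36, 41]
Count of internal (non-leaf) nodes: 4


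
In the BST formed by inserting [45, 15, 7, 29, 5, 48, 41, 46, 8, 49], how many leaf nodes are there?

Tree built from: [45, 15, 7, 29, 5, 48, 41, 46, 8, 49]
Tree (level-order array): [45, 15, 48, 7, 29, 46, 49, 5, 8, None, 41]
Rule: A leaf has 0 children.
Per-node child counts:
  node 45: 2 child(ren)
  node 15: 2 child(ren)
  node 7: 2 child(ren)
  node 5: 0 child(ren)
  node 8: 0 child(ren)
  node 29: 1 child(ren)
  node 41: 0 child(ren)
  node 48: 2 child(ren)
  node 46: 0 child(ren)
  node 49: 0 child(ren)
Matching nodes: [5, 8, 41, 46, 49]
Count of leaf nodes: 5


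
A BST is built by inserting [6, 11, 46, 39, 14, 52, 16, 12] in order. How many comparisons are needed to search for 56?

Search path for 56: 6 -> 11 -> 46 -> 52
Found: False
Comparisons: 4


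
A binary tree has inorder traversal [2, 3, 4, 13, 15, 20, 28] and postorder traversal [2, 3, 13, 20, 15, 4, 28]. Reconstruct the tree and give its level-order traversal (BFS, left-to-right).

Inorder:   [2, 3, 4, 13, 15, 20, 28]
Postorder: [2, 3, 13, 20, 15, 4, 28]
Algorithm: postorder visits root last, so walk postorder right-to-left;
each value is the root of the current inorder slice — split it at that
value, recurse on the right subtree first, then the left.
Recursive splits:
  root=28; inorder splits into left=[2, 3, 4, 13, 15, 20], right=[]
  root=4; inorder splits into left=[2, 3], right=[13, 15, 20]
  root=15; inorder splits into left=[13], right=[20]
  root=20; inorder splits into left=[], right=[]
  root=13; inorder splits into left=[], right=[]
  root=3; inorder splits into left=[2], right=[]
  root=2; inorder splits into left=[], right=[]
Reconstructed level-order: [28, 4, 3, 15, 2, 13, 20]


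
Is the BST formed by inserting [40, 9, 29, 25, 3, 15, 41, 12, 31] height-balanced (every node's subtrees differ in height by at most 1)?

Tree (level-order array): [40, 9, 41, 3, 29, None, None, None, None, 25, 31, 15, None, None, None, 12]
Definition: a tree is height-balanced if, at every node, |h(left) - h(right)| <= 1 (empty subtree has height -1).
Bottom-up per-node check:
  node 3: h_left=-1, h_right=-1, diff=0 [OK], height=0
  node 12: h_left=-1, h_right=-1, diff=0 [OK], height=0
  node 15: h_left=0, h_right=-1, diff=1 [OK], height=1
  node 25: h_left=1, h_right=-1, diff=2 [FAIL (|1--1|=2 > 1)], height=2
  node 31: h_left=-1, h_right=-1, diff=0 [OK], height=0
  node 29: h_left=2, h_right=0, diff=2 [FAIL (|2-0|=2 > 1)], height=3
  node 9: h_left=0, h_right=3, diff=3 [FAIL (|0-3|=3 > 1)], height=4
  node 41: h_left=-1, h_right=-1, diff=0 [OK], height=0
  node 40: h_left=4, h_right=0, diff=4 [FAIL (|4-0|=4 > 1)], height=5
Node 25 violates the condition: |1 - -1| = 2 > 1.
Result: Not balanced
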